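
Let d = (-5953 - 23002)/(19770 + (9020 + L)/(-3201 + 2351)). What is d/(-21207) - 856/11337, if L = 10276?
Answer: -50737667926903/672593640210306 ≈ -0.075436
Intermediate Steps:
d = -12305875/8392602 (d = (-5953 - 23002)/(19770 + (9020 + 10276)/(-3201 + 2351)) = -28955/(19770 + 19296/(-850)) = -28955/(19770 + 19296*(-1/850)) = -28955/(19770 - 9648/425) = -28955/8392602/425 = -28955*425/8392602 = -12305875/8392602 ≈ -1.4663)
d/(-21207) - 856/11337 = -12305875/8392602/(-21207) - 856/11337 = -12305875/8392602*(-1/21207) - 856*1/11337 = 12305875/177981910614 - 856/11337 = -50737667926903/672593640210306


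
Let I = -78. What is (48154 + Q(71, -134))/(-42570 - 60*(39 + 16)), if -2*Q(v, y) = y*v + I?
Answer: -1765/1529 ≈ -1.1543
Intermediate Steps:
Q(v, y) = 39 - v*y/2 (Q(v, y) = -(y*v - 78)/2 = -(v*y - 78)/2 = -(-78 + v*y)/2 = 39 - v*y/2)
(48154 + Q(71, -134))/(-42570 - 60*(39 + 16)) = (48154 + (39 - 1/2*71*(-134)))/(-42570 - 60*(39 + 16)) = (48154 + (39 + 4757))/(-42570 - 60*55) = (48154 + 4796)/(-42570 - 3300) = 52950/(-45870) = 52950*(-1/45870) = -1765/1529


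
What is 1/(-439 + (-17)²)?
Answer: -1/150 ≈ -0.0066667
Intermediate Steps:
1/(-439 + (-17)²) = 1/(-439 + 289) = 1/(-150) = -1/150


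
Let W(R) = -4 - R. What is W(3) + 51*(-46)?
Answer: -2353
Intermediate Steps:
W(3) + 51*(-46) = (-4 - 1*3) + 51*(-46) = (-4 - 3) - 2346 = -7 - 2346 = -2353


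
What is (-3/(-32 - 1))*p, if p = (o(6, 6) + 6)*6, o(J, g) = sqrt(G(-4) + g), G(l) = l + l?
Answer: 36/11 + 6*I*sqrt(2)/11 ≈ 3.2727 + 0.77139*I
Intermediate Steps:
G(l) = 2*l
o(J, g) = sqrt(-8 + g) (o(J, g) = sqrt(2*(-4) + g) = sqrt(-8 + g))
p = 36 + 6*I*sqrt(2) (p = (sqrt(-8 + 6) + 6)*6 = (sqrt(-2) + 6)*6 = (I*sqrt(2) + 6)*6 = (6 + I*sqrt(2))*6 = 36 + 6*I*sqrt(2) ≈ 36.0 + 8.4853*I)
(-3/(-32 - 1))*p = (-3/(-32 - 1))*(36 + 6*I*sqrt(2)) = (-3/(-33))*(36 + 6*I*sqrt(2)) = (-3*(-1/33))*(36 + 6*I*sqrt(2)) = (36 + 6*I*sqrt(2))/11 = 36/11 + 6*I*sqrt(2)/11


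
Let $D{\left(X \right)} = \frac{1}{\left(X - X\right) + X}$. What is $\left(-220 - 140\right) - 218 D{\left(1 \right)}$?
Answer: $-578$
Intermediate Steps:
$D{\left(X \right)} = \frac{1}{X}$ ($D{\left(X \right)} = \frac{1}{0 + X} = \frac{1}{X}$)
$\left(-220 - 140\right) - 218 D{\left(1 \right)} = \left(-220 - 140\right) - \frac{218}{1} = -360 - 218 = -578$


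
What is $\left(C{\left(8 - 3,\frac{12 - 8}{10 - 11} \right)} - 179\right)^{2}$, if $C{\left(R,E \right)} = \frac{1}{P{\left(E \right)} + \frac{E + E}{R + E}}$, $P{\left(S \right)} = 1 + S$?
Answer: $\frac{3880900}{121} \approx 32074.0$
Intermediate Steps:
$C{\left(R,E \right)} = \frac{1}{1 + E + \frac{2 E}{E + R}}$ ($C{\left(R,E \right)} = \frac{1}{\left(1 + E\right) + \frac{E + E}{R + E}} = \frac{1}{\left(1 + E\right) + \frac{2 E}{E + R}} = \frac{1}{1 + E + \frac{2 E}{E + R}}$)
$\left(C{\left(8 - 3,\frac{12 - 8}{10 - 11} \right)} - 179\right)^{2} = \left(\frac{\frac{12 - 8}{10 - 11} + \left(8 - 3\right)}{\left(8 - 3\right) + \left(\frac{12 - 8}{10 - 11}\right)^{2} + 3 \frac{12 - 8}{10 - 11} + \frac{12 - 8}{10 - 11} \left(8 - 3\right)} - 179\right)^{2} = \left(\frac{\frac{4}{-1} + \left(8 - 3\right)}{\left(8 - 3\right) + \left(\frac{4}{-1}\right)^{2} + 3 \frac{4}{-1} + \frac{4}{-1} \left(8 - 3\right)} - 179\right)^{2} = \left(\frac{4 \left(-1\right) + 5}{5 + \left(4 \left(-1\right)\right)^{2} + 3 \cdot 4 \left(-1\right) + 4 \left(-1\right) 5} - 179\right)^{2} = \left(\frac{-4 + 5}{5 + \left(-4\right)^{2} + 3 \left(-4\right) - 20} - 179\right)^{2} = \left(\frac{1}{5 + 16 - 12 - 20} \cdot 1 - 179\right)^{2} = \left(\frac{1}{-11} \cdot 1 - 179\right)^{2} = \left(\left(- \frac{1}{11}\right) 1 - 179\right)^{2} = \left(- \frac{1}{11} - 179\right)^{2} = \left(- \frac{1970}{11}\right)^{2} = \frac{3880900}{121}$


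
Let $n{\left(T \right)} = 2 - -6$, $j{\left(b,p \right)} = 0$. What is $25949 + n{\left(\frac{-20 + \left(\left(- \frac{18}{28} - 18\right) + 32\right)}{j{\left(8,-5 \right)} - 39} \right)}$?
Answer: $25957$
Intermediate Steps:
$n{\left(T \right)} = 8$ ($n{\left(T \right)} = 2 + 6 = 8$)
$25949 + n{\left(\frac{-20 + \left(\left(- \frac{18}{28} - 18\right) + 32\right)}{j{\left(8,-5 \right)} - 39} \right)} = 25949 + 8 = 25957$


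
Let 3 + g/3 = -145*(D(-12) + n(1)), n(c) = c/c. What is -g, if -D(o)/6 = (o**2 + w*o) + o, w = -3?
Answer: -438036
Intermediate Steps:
n(c) = 1
D(o) = -6*o**2 + 12*o (D(o) = -6*((o**2 - 3*o) + o) = -6*(o**2 - 2*o) = -6*o**2 + 12*o)
g = 438036 (g = -9 + 3*(-145*(6*(-12)*(2 - 1*(-12)) + 1)) = -9 + 3*(-145*(6*(-12)*(2 + 12) + 1)) = -9 + 3*(-145*(6*(-12)*14 + 1)) = -9 + 3*(-145*(-1008 + 1)) = -9 + 3*(-145*(-1007)) = -9 + 3*146015 = -9 + 438045 = 438036)
-g = -1*438036 = -438036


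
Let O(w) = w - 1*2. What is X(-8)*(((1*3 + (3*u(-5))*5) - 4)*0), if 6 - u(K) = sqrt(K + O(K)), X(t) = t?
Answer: 0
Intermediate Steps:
O(w) = -2 + w (O(w) = w - 2 = -2 + w)
u(K) = 6 - sqrt(-2 + 2*K) (u(K) = 6 - sqrt(K + (-2 + K)) = 6 - sqrt(-2 + 2*K))
X(-8)*(((1*3 + (3*u(-5))*5) - 4)*0) = -8*((1*3 + (3*(6 - sqrt(-2 + 2*(-5))))*5) - 4)*0 = -8*((3 + (3*(6 - sqrt(-2 - 10)))*5) - 4)*0 = -8*((3 + (3*(6 - sqrt(-12)))*5) - 4)*0 = -8*((3 + (3*(6 - 2*I*sqrt(3)))*5) - 4)*0 = -8*((3 + (18 - 6*I*sqrt(3))*5) - 4)*0 = -8*((3 + (90 - 30*I*sqrt(3))) - 4)*0 = -8*((93 - 30*I*sqrt(3)) - 4)*0 = -8*(89 - 30*I*sqrt(3))*0 = -8*0 = 0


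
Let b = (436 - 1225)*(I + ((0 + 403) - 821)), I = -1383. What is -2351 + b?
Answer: 1418638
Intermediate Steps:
b = 1420989 (b = (436 - 1225)*(-1383 + ((0 + 403) - 821)) = -789*(-1383 + (403 - 821)) = -789*(-1383 - 418) = -789*(-1801) = 1420989)
-2351 + b = -2351 + 1420989 = 1418638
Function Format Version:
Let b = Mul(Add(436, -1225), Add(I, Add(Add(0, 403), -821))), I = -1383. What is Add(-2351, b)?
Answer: 1418638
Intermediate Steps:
b = 1420989 (b = Mul(Add(436, -1225), Add(-1383, Add(Add(0, 403), -821))) = Mul(-789, Add(-1383, Add(403, -821))) = Mul(-789, Add(-1383, -418)) = Mul(-789, -1801) = 1420989)
Add(-2351, b) = Add(-2351, 1420989) = 1418638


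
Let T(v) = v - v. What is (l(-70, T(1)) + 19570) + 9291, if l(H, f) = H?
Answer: 28791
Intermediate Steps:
T(v) = 0
(l(-70, T(1)) + 19570) + 9291 = (-70 + 19570) + 9291 = 19500 + 9291 = 28791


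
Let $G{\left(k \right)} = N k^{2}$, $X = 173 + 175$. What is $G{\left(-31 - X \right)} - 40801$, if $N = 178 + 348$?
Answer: $75514365$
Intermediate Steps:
$X = 348$
$N = 526$
$G{\left(k \right)} = 526 k^{2}$
$G{\left(-31 - X \right)} - 40801 = 526 \left(-31 - 348\right)^{2} - 40801 = 526 \left(-31 - 348\right)^{2} + \left(-230901 + 190100\right) = 526 \left(-379\right)^{2} - 40801 = 526 \cdot 143641 - 40801 = 75555166 - 40801 = 75514365$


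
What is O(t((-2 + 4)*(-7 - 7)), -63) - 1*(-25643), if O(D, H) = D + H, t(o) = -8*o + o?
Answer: 25776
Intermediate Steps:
t(o) = -7*o
O(t((-2 + 4)*(-7 - 7)), -63) - 1*(-25643) = (-7*(-2 + 4)*(-7 - 7) - 63) - 1*(-25643) = (-14*(-14) - 63) + 25643 = (-7*(-28) - 63) + 25643 = (196 - 63) + 25643 = 133 + 25643 = 25776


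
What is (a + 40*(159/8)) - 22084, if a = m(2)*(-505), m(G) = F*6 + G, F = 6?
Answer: -40479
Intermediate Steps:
m(G) = 36 + G (m(G) = 6*6 + G = 36 + G)
a = -19190 (a = (36 + 2)*(-505) = 38*(-505) = -19190)
(a + 40*(159/8)) - 22084 = (-19190 + 40*(159/8)) - 22084 = (-19190 + 795) - 22084 = -18395 - 22084 = -40479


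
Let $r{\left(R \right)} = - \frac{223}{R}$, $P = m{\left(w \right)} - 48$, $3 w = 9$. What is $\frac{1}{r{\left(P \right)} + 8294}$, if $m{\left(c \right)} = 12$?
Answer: $\frac{36}{298807} \approx 0.00012048$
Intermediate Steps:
$w = 3$ ($w = \frac{1}{3} \cdot 9 = 3$)
$P = -36$ ($P = 12 - 48 = -36$)
$\frac{1}{r{\left(P \right)} + 8294} = \frac{1}{- \frac{223}{-36} + 8294} = \frac{1}{\left(-223\right) \left(- \frac{1}{36}\right) + 8294} = \frac{1}{\frac{223}{36} + 8294} = \frac{1}{\frac{298807}{36}} = \frac{36}{298807}$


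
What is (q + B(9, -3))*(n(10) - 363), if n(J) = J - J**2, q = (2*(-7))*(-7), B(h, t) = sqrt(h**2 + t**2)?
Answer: -44394 - 1359*sqrt(10) ≈ -48692.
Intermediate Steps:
q = 98 (q = -14*(-7) = 98)
(q + B(9, -3))*(n(10) - 363) = (98 + sqrt(9**2 + (-3)**2))*(10*(1 - 1*10) - 363) = (98 + sqrt(81 + 9))*(10*(1 - 10) - 363) = (98 + sqrt(90))*(10*(-9) - 363) = (98 + 3*sqrt(10))*(-90 - 363) = (98 + 3*sqrt(10))*(-453) = -44394 - 1359*sqrt(10)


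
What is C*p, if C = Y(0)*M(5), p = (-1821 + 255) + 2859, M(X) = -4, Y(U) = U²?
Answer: 0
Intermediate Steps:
p = 1293 (p = -1566 + 2859 = 1293)
C = 0 (C = 0²*(-4) = 0*(-4) = 0)
C*p = 0*1293 = 0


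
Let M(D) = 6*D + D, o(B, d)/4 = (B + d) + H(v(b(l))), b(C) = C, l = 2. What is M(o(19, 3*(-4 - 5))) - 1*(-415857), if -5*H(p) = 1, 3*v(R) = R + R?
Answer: 2078137/5 ≈ 4.1563e+5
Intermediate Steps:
v(R) = 2*R/3 (v(R) = (R + R)/3 = (2*R)/3 = 2*R/3)
H(p) = -1/5 (H(p) = -1/5*1 = -1/5)
o(B, d) = -4/5 + 4*B + 4*d (o(B, d) = 4*((B + d) - 1/5) = 4*(-1/5 + B + d) = -4/5 + 4*B + 4*d)
M(D) = 7*D
M(o(19, 3*(-4 - 5))) - 1*(-415857) = 7*(-4/5 + 4*19 + 4*(3*(-4 - 5))) - 1*(-415857) = 7*(-4/5 + 76 + 4*(3*(-9))) + 415857 = 7*(-4/5 + 76 + 4*(-27)) + 415857 = 7*(-4/5 + 76 - 108) + 415857 = 7*(-164/5) + 415857 = -1148/5 + 415857 = 2078137/5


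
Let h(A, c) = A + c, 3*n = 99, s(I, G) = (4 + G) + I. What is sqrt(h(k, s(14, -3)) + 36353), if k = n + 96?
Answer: sqrt(36497) ≈ 191.04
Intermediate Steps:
s(I, G) = 4 + G + I
n = 33 (n = (1/3)*99 = 33)
k = 129 (k = 33 + 96 = 129)
sqrt(h(k, s(14, -3)) + 36353) = sqrt((129 + (4 - 3 + 14)) + 36353) = sqrt((129 + 15) + 36353) = sqrt(144 + 36353) = sqrt(36497)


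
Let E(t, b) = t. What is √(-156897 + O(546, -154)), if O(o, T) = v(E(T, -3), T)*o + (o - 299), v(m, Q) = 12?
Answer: I*√150098 ≈ 387.42*I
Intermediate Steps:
O(o, T) = -299 + 13*o (O(o, T) = 12*o + (o - 299) = 12*o + (-299 + o) = -299 + 13*o)
√(-156897 + O(546, -154)) = √(-156897 + (-299 + 13*546)) = √(-156897 + (-299 + 7098)) = √(-156897 + 6799) = √(-150098) = I*√150098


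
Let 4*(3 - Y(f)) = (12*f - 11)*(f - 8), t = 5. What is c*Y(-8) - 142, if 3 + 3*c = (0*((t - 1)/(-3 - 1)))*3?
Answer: 283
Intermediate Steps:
Y(f) = 3 - (-11 + 12*f)*(-8 + f)/4 (Y(f) = 3 - (12*f - 11)*(f - 8)/4 = 3 - (-11 + 12*f)*(-8 + f)/4)
c = -1 (c = -1 + ((0*((5 - 1)/(-3 - 1)))*3)/3 = -1 + ((0*(4/(-4)))*3)/3 = -1 + ((0*(4*(-¼)))*3)/3 = -1 + ((0*(-1))*3)/3 = -1 + (0*3)/3 = -1 + (⅓)*0 = -1 + 0 = -1)
c*Y(-8) - 142 = -(-19 - 3*(-8)² + (107/4)*(-8)) - 142 = -(-19 - 3*64 - 214) - 142 = -(-19 - 192 - 214) - 142 = -1*(-425) - 142 = 425 - 142 = 283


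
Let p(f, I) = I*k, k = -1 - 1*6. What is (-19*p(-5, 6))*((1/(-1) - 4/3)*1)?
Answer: -1862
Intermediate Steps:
k = -7 (k = -1 - 6 = -7)
p(f, I) = -7*I (p(f, I) = I*(-7) = -7*I)
(-19*p(-5, 6))*((1/(-1) - 4/3)*1) = (-(-133)*6)*((1/(-1) - 4/3)*1) = (-19*(-42))*((1*(-1) - 4*1/3)*1) = 798*((-1 - 4/3)*1) = 798*(-7/3*1) = 798*(-7/3) = -1862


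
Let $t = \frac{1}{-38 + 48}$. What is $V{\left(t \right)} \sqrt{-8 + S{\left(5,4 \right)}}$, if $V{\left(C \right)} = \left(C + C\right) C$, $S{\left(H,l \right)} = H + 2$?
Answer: $\frac{i}{50} \approx 0.02 i$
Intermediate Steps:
$S{\left(H,l \right)} = 2 + H$
$t = \frac{1}{10} \approx 0.1$
$V{\left(C \right)} = 2 C^{2}$ ($V{\left(C \right)} = 2 C C = 2 C^{2}$)
$V{\left(t \right)} \sqrt{-8 + S{\left(5,4 \right)}} = \frac{2}{100} \sqrt{-8 + \left(2 + 5\right)} = 2 \cdot \frac{1}{100} \sqrt{-8 + 7} = \frac{\sqrt{-1}}{50} = \frac{i}{50}$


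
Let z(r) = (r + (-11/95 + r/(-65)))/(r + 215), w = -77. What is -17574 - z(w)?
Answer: -599008609/34086 ≈ -17573.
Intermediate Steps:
z(r) = (-11/95 + 64*r/65)/(215 + r) (z(r) = (r + (-11*1/95 + r*(-1/65)))/(215 + r) = (r + (-11/95 - r/65))/(215 + r) = (-11/95 + 64*r/65)/(215 + r))
-17574 - z(w) = -17574 - (-143 + 1216*(-77))/(1235*(215 - 77)) = -17574 - (-143 - 93632)/(1235*138) = -17574 - (-93775)/(1235*138) = -17574 - 1*(-18755/34086) = -17574 + 18755/34086 = -599008609/34086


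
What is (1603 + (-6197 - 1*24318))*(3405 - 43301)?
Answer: 1153473152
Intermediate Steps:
(1603 + (-6197 - 1*24318))*(3405 - 43301) = (1603 + (-6197 - 24318))*(-39896) = (1603 - 30515)*(-39896) = -28912*(-39896) = 1153473152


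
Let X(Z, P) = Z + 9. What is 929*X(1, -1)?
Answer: 9290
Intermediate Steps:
X(Z, P) = 9 + Z
929*X(1, -1) = 929*(9 + 1) = 929*10 = 9290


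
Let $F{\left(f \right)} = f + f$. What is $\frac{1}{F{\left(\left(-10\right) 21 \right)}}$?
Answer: $- \frac{1}{420} \approx -0.002381$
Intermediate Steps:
$F{\left(f \right)} = 2 f$
$\frac{1}{F{\left(\left(-10\right) 21 \right)}} = \frac{1}{2 \left(\left(-10\right) 21\right)} = \frac{1}{2 \left(-210\right)} = \frac{1}{-420} = - \frac{1}{420}$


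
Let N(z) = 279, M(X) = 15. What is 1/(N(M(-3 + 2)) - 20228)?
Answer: -1/19949 ≈ -5.0128e-5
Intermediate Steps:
1/(N(M(-3 + 2)) - 20228) = 1/(279 - 20228) = 1/(-19949) = -1/19949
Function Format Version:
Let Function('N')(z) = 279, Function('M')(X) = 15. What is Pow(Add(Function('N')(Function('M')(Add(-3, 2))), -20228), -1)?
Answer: Rational(-1, 19949) ≈ -5.0128e-5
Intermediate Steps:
Pow(Add(Function('N')(Function('M')(Add(-3, 2))), -20228), -1) = Pow(Add(279, -20228), -1) = Pow(-19949, -1) = Rational(-1, 19949)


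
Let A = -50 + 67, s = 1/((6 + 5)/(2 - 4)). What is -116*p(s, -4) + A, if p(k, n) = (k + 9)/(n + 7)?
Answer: -10691/33 ≈ -323.97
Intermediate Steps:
s = -2/11 (s = 1/(11/(-2)) = 1/(11*(-1/2)) = 1/(-11/2) = 1*(-2/11) = -2/11 ≈ -0.18182)
A = 17
p(k, n) = (9 + k)/(7 + n)
-116*p(s, -4) + A = -116*(9 - 2/11)/(7 - 4) + 17 = -116*97/(3*11) + 17 = -116*97/33 + 17 = -11252/33 + 17 = -10691/33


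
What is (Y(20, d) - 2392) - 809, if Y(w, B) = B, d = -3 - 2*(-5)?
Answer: -3194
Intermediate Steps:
d = 7 (d = -3 + 10 = 7)
(Y(20, d) - 2392) - 809 = (7 - 2392) - 809 = -2385 - 809 = -3194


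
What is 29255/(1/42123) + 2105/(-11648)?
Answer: 14353927833415/11648 ≈ 1.2323e+9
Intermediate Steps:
29255/(1/42123) + 2105/(-11648) = 29255/(1/42123) + 2105*(-1/11648) = 29255*42123 - 2105/11648 = 1232308365 - 2105/11648 = 14353927833415/11648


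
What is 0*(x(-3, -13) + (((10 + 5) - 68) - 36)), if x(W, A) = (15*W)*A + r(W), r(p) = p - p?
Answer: 0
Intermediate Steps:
r(p) = 0
x(W, A) = 15*A*W (x(W, A) = (15*W)*A + 0 = 15*A*W + 0 = 15*A*W)
0*(x(-3, -13) + (((10 + 5) - 68) - 36)) = 0*(15*(-13)*(-3) + (((10 + 5) - 68) - 36)) = 0*(585 + ((15 - 68) - 36)) = 0*(585 + (-53 - 36)) = 0*(585 - 89) = 0*496 = 0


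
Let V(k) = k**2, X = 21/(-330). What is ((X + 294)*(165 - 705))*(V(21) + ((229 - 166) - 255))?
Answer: -434749518/11 ≈ -3.9523e+7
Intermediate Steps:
X = -7/110 (X = 21*(-1/330) = -7/110 ≈ -0.063636)
((X + 294)*(165 - 705))*(V(21) + ((229 - 166) - 255)) = ((-7/110 + 294)*(165 - 705))*(21**2 + ((229 - 166) - 255)) = ((32333/110)*(-540))*(441 + (63 - 255)) = -1745982*(441 - 192)/11 = -1745982/11*249 = -434749518/11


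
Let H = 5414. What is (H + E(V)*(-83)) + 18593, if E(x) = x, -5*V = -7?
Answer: 119454/5 ≈ 23891.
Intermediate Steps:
V = 7/5 (V = -1/5*(-7) = 7/5 ≈ 1.4000)
(H + E(V)*(-83)) + 18593 = (5414 + (7/5)*(-83)) + 18593 = (5414 - 581/5) + 18593 = 26489/5 + 18593 = 119454/5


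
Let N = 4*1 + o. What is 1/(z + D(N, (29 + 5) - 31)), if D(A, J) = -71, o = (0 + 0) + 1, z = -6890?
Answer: -1/6961 ≈ -0.00014366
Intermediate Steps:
o = 1 (o = 0 + 1 = 1)
N = 5 (N = 4*1 + 1 = 4 + 1 = 5)
1/(z + D(N, (29 + 5) - 31)) = 1/(-6890 - 71) = 1/(-6961) = -1/6961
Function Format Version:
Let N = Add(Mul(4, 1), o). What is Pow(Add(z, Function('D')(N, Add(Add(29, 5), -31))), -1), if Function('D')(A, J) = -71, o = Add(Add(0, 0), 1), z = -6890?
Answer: Rational(-1, 6961) ≈ -0.00014366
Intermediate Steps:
o = 1 (o = Add(0, 1) = 1)
N = 5 (N = Add(Mul(4, 1), 1) = Add(4, 1) = 5)
Pow(Add(z, Function('D')(N, Add(Add(29, 5), -31))), -1) = Pow(Add(-6890, -71), -1) = Pow(-6961, -1) = Rational(-1, 6961)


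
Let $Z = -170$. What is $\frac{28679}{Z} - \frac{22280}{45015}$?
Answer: $- \frac{15232621}{90030} \approx -169.19$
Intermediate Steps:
$\frac{28679}{Z} - \frac{22280}{45015} = \frac{28679}{-170} - \frac{22280}{45015} = 28679 \left(- \frac{1}{170}\right) - \frac{4456}{9003} = - \frac{1687}{10} - \frac{4456}{9003} = - \frac{15232621}{90030}$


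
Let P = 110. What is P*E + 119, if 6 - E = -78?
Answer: 9359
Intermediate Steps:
E = 84 (E = 6 - 1*(-78) = 6 + 78 = 84)
P*E + 119 = 110*84 + 119 = 9240 + 119 = 9359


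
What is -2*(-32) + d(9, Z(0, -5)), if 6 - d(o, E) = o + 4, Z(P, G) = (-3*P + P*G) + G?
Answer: 57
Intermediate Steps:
Z(P, G) = G - 3*P + G*P (Z(P, G) = (-3*P + G*P) + G = G - 3*P + G*P)
d(o, E) = 2 - o (d(o, E) = 6 - (o + 4) = 6 - (4 + o) = 6 + (-4 - o) = 2 - o)
-2*(-32) + d(9, Z(0, -5)) = -2*(-32) + (2 - 1*9) = 64 + (2 - 9) = 64 - 7 = 57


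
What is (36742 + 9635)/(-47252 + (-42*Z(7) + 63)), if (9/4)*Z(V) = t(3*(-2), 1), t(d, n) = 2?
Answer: -139131/141679 ≈ -0.98202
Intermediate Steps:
Z(V) = 8/9 (Z(V) = (4/9)*2 = 8/9)
(36742 + 9635)/(-47252 + (-42*Z(7) + 63)) = (36742 + 9635)/(-47252 + (-42*8/9 + 63)) = 46377/(-47252 + (-112/3 + 63)) = 46377/(-47252 + 77/3) = 46377/(-141679/3) = 46377*(-3/141679) = -139131/141679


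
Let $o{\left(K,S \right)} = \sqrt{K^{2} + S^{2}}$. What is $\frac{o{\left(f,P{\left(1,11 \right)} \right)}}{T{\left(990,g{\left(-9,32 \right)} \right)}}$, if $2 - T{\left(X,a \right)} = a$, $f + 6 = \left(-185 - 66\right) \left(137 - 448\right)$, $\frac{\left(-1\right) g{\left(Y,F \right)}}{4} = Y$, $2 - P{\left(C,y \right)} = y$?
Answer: $- \frac{\sqrt{6092583106}}{34} \approx -2295.7$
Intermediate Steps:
$P{\left(C,y \right)} = 2 - y$
$g{\left(Y,F \right)} = - 4 Y$
$f = 78055$ ($f = -6 + \left(-185 - 66\right) \left(137 - 448\right) = -6 - -78061 = -6 + 78061 = 78055$)
$T{\left(X,a \right)} = 2 - a$
$\frac{o{\left(f,P{\left(1,11 \right)} \right)}}{T{\left(990,g{\left(-9,32 \right)} \right)}} = \frac{\sqrt{78055^{2} + \left(2 - 11\right)^{2}}}{2 - \left(-4\right) \left(-9\right)} = \frac{\sqrt{6092583025 + \left(2 - 11\right)^{2}}}{2 - 36} = \frac{\sqrt{6092583025 + \left(-9\right)^{2}}}{2 - 36} = \frac{\sqrt{6092583025 + 81}}{-34} = \sqrt{6092583106} \left(- \frac{1}{34}\right) = - \frac{\sqrt{6092583106}}{34}$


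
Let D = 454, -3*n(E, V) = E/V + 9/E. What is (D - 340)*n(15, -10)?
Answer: 171/5 ≈ 34.200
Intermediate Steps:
n(E, V) = -3/E - E/(3*V) (n(E, V) = -(E/V + 9/E)/3 = -(9/E + E/V)/3 = -3/E - E/(3*V))
(D - 340)*n(15, -10) = (454 - 340)*(-3/15 - ⅓*15/(-10)) = 114*(-3*1/15 - ⅓*15*(-⅒)) = 114*(-⅕ + ½) = 114*(3/10) = 171/5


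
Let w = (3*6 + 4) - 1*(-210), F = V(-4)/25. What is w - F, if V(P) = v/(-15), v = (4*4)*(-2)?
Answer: 86968/375 ≈ 231.91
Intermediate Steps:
v = -32 (v = 16*(-2) = -32)
V(P) = 32/15 (V(P) = -32/(-15) = -32*(-1/15) = 32/15)
F = 32/375 (F = (32/15)/25 = (32/15)*(1/25) = 32/375 ≈ 0.085333)
w = 232 (w = (18 + 4) + 210 = 22 + 210 = 232)
w - F = 232 - 1*32/375 = 232 - 32/375 = 86968/375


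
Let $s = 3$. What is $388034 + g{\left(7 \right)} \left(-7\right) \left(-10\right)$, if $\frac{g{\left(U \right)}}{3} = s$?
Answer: $388664$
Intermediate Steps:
$g{\left(U \right)} = 9$ ($g{\left(U \right)} = 3 \cdot 3 = 9$)
$388034 + g{\left(7 \right)} \left(-7\right) \left(-10\right) = 388034 + 9 \left(-7\right) \left(-10\right) = 388034 - -630 = 388034 + 630 = 388664$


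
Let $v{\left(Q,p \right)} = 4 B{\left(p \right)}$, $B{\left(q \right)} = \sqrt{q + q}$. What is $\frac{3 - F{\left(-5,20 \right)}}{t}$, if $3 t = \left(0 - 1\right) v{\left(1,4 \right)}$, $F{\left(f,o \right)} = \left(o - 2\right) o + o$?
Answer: $\frac{1131 \sqrt{2}}{16} \approx 99.967$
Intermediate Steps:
$B{\left(q \right)} = \sqrt{2} \sqrt{q}$ ($B{\left(q \right)} = \sqrt{2 q} = \sqrt{2} \sqrt{q}$)
$v{\left(Q,p \right)} = 4 \sqrt{2} \sqrt{p}$
$F{\left(f,o \right)} = o + o \left(-2 + o\right)$ ($F{\left(f,o \right)} = \left(-2 + o\right) o + o = o \left(-2 + o\right) + o = o + o \left(-2 + o\right)$)
$t = - \frac{8 \sqrt{2}}{3}$ ($t = \frac{\left(0 - 1\right) 4 \sqrt{2} \sqrt{4}}{3} = \frac{\left(-1\right) 4 \sqrt{2} \cdot 2}{3} = \frac{\left(-1\right) 8 \sqrt{2}}{3} = \frac{\left(-8\right) \sqrt{2}}{3} = - \frac{8 \sqrt{2}}{3} \approx -3.7712$)
$\frac{3 - F{\left(-5,20 \right)}}{t} = \frac{3 - 20 \left(-1 + 20\right)}{\left(- \frac{8}{3}\right) \sqrt{2}} = \left(3 - 20 \cdot 19\right) \left(- \frac{3 \sqrt{2}}{16}\right) = \left(3 - 380\right) \left(- \frac{3 \sqrt{2}}{16}\right) = - 377 \left(- \frac{3 \sqrt{2}}{16}\right) = \frac{1131 \sqrt{2}}{16}$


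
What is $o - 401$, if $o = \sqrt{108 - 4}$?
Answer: $-401 + 2 \sqrt{26} \approx -390.8$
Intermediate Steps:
$o = 2 \sqrt{26}$ ($o = \sqrt{104} = 2 \sqrt{26} \approx 10.198$)
$o - 401 = 2 \sqrt{26} - 401 = -401 + 2 \sqrt{26}$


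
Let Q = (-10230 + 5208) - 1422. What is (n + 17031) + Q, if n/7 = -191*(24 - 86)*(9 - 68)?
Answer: -4880159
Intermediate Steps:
Q = -6444 (Q = -5022 - 1422 = -6444)
n = -4890746 (n = 7*(-191*(24 - 86)*(9 - 68)) = 7*(-(-11842)*(-59)) = 7*(-191*3658) = 7*(-698678) = -4890746)
(n + 17031) + Q = (-4890746 + 17031) - 6444 = -4873715 - 6444 = -4880159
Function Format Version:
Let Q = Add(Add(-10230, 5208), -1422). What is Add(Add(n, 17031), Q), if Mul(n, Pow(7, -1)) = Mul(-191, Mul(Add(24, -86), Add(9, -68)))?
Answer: -4880159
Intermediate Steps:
Q = -6444 (Q = Add(-5022, -1422) = -6444)
n = -4890746 (n = Mul(7, Mul(-191, Mul(Add(24, -86), Add(9, -68)))) = Mul(7, Mul(-191, Mul(-62, -59))) = Mul(7, Mul(-191, 3658)) = Mul(7, -698678) = -4890746)
Add(Add(n, 17031), Q) = Add(Add(-4890746, 17031), -6444) = Add(-4873715, -6444) = -4880159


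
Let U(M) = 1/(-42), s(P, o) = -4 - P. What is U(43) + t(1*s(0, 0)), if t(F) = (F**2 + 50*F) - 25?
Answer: -8779/42 ≈ -209.02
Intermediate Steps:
t(F) = -25 + F**2 + 50*F
U(M) = -1/42
U(43) + t(1*s(0, 0)) = -1/42 + (-25 + (1*(-4 - 1*0))**2 + 50*(1*(-4 - 1*0))) = -1/42 + (-25 + (1*(-4 + 0))**2 + 50*(1*(-4 + 0))) = -1/42 + (-25 + (1*(-4))**2 + 50*(1*(-4))) = -1/42 + (-25 + (-4)**2 + 50*(-4)) = -1/42 + (-25 + 16 - 200) = -1/42 - 209 = -8779/42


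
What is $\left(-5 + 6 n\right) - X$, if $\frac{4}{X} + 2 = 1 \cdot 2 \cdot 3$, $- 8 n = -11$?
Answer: $\frac{9}{4} \approx 2.25$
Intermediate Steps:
$n = \frac{11}{8}$ ($n = \left(- \frac{1}{8}\right) \left(-11\right) = \frac{11}{8} \approx 1.375$)
$X = 1$ ($X = \frac{4}{-2 + 1 \cdot 2 \cdot 3} = \frac{4}{-2 + 2 \cdot 3} = \frac{4}{-2 + 6} = \frac{4}{4} = 4 \cdot \frac{1}{4} = 1$)
$\left(-5 + 6 n\right) - X = \left(-5 + 6 \cdot \frac{11}{8}\right) - 1 = \left(-5 + \frac{33}{4}\right) - 1 = \frac{13}{4} - 1 = \frac{9}{4}$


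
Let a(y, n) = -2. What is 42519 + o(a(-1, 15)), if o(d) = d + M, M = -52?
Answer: 42465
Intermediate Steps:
o(d) = -52 + d (o(d) = d - 52 = -52 + d)
42519 + o(a(-1, 15)) = 42519 + (-52 - 2) = 42519 - 54 = 42465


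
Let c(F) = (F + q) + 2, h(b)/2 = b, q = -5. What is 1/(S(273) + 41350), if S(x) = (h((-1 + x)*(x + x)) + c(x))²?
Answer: 1/88383763786 ≈ 1.1314e-11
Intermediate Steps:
h(b) = 2*b
c(F) = -3 + F (c(F) = (F - 5) + 2 = (-5 + F) + 2 = -3 + F)
S(x) = (-3 + x + 4*x*(-1 + x))² (S(x) = (2*((-1 + x)*(x + x)) + (-3 + x))² = (2*((-1 + x)*(2*x)) + (-3 + x))² = (2*(2*x*(-1 + x)) + (-3 + x))² = (4*x*(-1 + x) + (-3 + x))² = (-3 + x + 4*x*(-1 + x))²)
1/(S(273) + 41350) = 1/((-3 + 273 + 4*273*(-1 + 273))² + 41350) = 1/((-3 + 273 + 4*273*272)² + 41350) = 1/((-3 + 273 + 297024)² + 41350) = 1/(297294² + 41350) = 1/(88383722436 + 41350) = 1/88383763786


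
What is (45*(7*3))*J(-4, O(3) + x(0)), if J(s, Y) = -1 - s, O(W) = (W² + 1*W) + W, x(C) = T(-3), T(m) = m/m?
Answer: 2835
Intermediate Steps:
T(m) = 1
x(C) = 1
O(W) = W² + 2*W (O(W) = (W² + W) + W = (W + W²) + W = W² + 2*W)
(45*(7*3))*J(-4, O(3) + x(0)) = (45*(7*3))*(-1 - 1*(-4)) = (45*21)*(-1 + 4) = 945*3 = 2835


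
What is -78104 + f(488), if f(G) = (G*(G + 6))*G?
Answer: 117565032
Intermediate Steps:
f(G) = G**2*(6 + G) (f(G) = (G*(6 + G))*G = G**2*(6 + G))
-78104 + f(488) = -78104 + 488**2*(6 + 488) = -78104 + 238144*494 = -78104 + 117643136 = 117565032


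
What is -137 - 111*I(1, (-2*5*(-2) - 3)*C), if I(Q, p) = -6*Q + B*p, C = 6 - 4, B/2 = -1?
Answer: 8077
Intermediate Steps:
B = -2 (B = 2*(-1) = -2)
C = 2
I(Q, p) = -6*Q - 2*p
-137 - 111*I(1, (-2*5*(-2) - 3)*C) = -137 - 111*(-6*1 - 2*(-2*5*(-2) - 3)*2) = -137 - 111*(-6 - 2*(-10*(-2) - 3)*2) = -137 - 111*(-6 - 2*(20 - 3)*2) = -137 - 111*(-6 - 34*2) = -137 - 111*(-6 - 2*34) = -137 - 111*(-6 - 68) = -137 - 111*(-74) = -137 + 8214 = 8077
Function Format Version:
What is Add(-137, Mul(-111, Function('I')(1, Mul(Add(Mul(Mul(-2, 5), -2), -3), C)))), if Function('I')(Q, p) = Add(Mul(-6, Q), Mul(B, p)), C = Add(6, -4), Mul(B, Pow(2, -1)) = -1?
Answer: 8077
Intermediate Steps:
B = -2 (B = Mul(2, -1) = -2)
C = 2
Function('I')(Q, p) = Add(Mul(-6, Q), Mul(-2, p))
Add(-137, Mul(-111, Function('I')(1, Mul(Add(Mul(Mul(-2, 5), -2), -3), C)))) = Add(-137, Mul(-111, Add(Mul(-6, 1), Mul(-2, Mul(Add(Mul(Mul(-2, 5), -2), -3), 2))))) = Add(-137, Mul(-111, Add(-6, Mul(-2, Mul(Add(Mul(-10, -2), -3), 2))))) = Add(-137, Mul(-111, Add(-6, Mul(-2, Mul(Add(20, -3), 2))))) = Add(-137, Mul(-111, Add(-6, Mul(-2, Mul(17, 2))))) = Add(-137, Mul(-111, Add(-6, Mul(-2, 34)))) = Add(-137, Mul(-111, Add(-6, -68))) = Add(-137, Mul(-111, -74)) = Add(-137, 8214) = 8077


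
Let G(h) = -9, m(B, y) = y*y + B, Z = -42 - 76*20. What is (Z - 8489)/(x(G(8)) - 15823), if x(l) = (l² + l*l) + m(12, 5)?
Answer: 10051/15624 ≈ 0.64330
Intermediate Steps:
Z = -1562 (Z = -42 - 1520 = -1562)
m(B, y) = B + y² (m(B, y) = y² + B = B + y²)
x(l) = 37 + 2*l² (x(l) = (l² + l*l) + (12 + 5²) = (l² + l²) + (12 + 25) = 2*l² + 37 = 37 + 2*l²)
(Z - 8489)/(x(G(8)) - 15823) = (-1562 - 8489)/((37 + 2*(-9)²) - 15823) = -10051/((37 + 2*81) - 15823) = -10051/((37 + 162) - 15823) = -10051/(199 - 15823) = -10051/(-15624) = -10051*(-1/15624) = 10051/15624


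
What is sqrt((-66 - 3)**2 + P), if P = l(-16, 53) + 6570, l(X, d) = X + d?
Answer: 14*sqrt(58) ≈ 106.62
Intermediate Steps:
P = 6607 (P = (-16 + 53) + 6570 = 37 + 6570 = 6607)
sqrt((-66 - 3)**2 + P) = sqrt((-66 - 3)**2 + 6607) = sqrt((-69)**2 + 6607) = sqrt(4761 + 6607) = sqrt(11368) = 14*sqrt(58)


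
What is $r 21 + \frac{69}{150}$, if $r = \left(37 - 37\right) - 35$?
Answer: $- \frac{36727}{50} \approx -734.54$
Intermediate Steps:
$r = -35$ ($r = 0 - 35 = -35$)
$r 21 + \frac{69}{150} = \left(-35\right) 21 + \frac{69}{150} = -735 + 69 \cdot \frac{1}{150} = -735 + \frac{23}{50} = - \frac{36727}{50}$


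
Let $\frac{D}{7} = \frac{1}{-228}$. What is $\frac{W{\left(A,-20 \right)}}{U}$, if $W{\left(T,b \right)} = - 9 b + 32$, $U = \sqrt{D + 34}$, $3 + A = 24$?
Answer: $\frac{424 \sqrt{441465}}{7745} \approx 36.374$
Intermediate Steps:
$D = - \frac{7}{228}$ ($D = \frac{7}{-228} = 7 \left(- \frac{1}{228}\right) = - \frac{7}{228} \approx -0.030702$)
$A = 21$ ($A = -3 + 24 = 21$)
$U = \frac{\sqrt{441465}}{114}$ ($U = \sqrt{- \frac{7}{228} + 34} = \sqrt{\frac{7745}{228}} = \frac{\sqrt{441465}}{114} \approx 5.8283$)
$W{\left(T,b \right)} = 32 - 9 b$
$\frac{W{\left(A,-20 \right)}}{U} = \frac{32 - -180}{\frac{1}{114} \sqrt{441465}} = \left(32 + 180\right) \frac{2 \sqrt{441465}}{7745} = 212 \frac{2 \sqrt{441465}}{7745} = \frac{424 \sqrt{441465}}{7745}$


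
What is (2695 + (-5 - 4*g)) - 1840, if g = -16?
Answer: 914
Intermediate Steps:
(2695 + (-5 - 4*g)) - 1840 = (2695 + (-5 - 4*(-16))) - 1840 = (2695 + (-5 + 64)) - 1840 = (2695 + 59) - 1840 = 2754 - 1840 = 914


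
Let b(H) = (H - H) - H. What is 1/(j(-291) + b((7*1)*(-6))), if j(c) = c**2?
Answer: 1/84723 ≈ 1.1803e-5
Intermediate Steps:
b(H) = -H (b(H) = 0 - H = -H)
1/(j(-291) + b((7*1)*(-6))) = 1/((-291)**2 - 7*1*(-6)) = 1/(84681 - 7*(-6)) = 1/(84681 - 1*(-42)) = 1/(84681 + 42) = 1/84723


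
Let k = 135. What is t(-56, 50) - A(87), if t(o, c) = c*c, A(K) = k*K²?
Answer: -1019315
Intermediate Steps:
A(K) = 135*K²
t(o, c) = c²
t(-56, 50) - A(87) = 50² - 135*87² = 2500 - 135*7569 = 2500 - 1*1021815 = 2500 - 1021815 = -1019315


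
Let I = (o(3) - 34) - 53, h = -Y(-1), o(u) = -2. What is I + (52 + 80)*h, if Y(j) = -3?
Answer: 307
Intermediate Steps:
h = 3 (h = -1*(-3) = 3)
I = -89 (I = (-2 - 34) - 53 = -36 - 53 = -89)
I + (52 + 80)*h = -89 + (52 + 80)*3 = -89 + 132*3 = -89 + 396 = 307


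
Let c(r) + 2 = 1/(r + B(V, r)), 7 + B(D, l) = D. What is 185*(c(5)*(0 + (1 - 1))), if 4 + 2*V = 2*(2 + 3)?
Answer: 0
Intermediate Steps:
V = 3 (V = -2 + (2*(2 + 3))/2 = -2 + (2*5)/2 = -2 + (½)*10 = -2 + 5 = 3)
B(D, l) = -7 + D
c(r) = -2 + 1/(-4 + r) (c(r) = -2 + 1/(r + (-7 + 3)) = -2 + 1/(r - 4) = -2 + 1/(-4 + r))
185*(c(5)*(0 + (1 - 1))) = 185*(((9 - 2*5)/(-4 + 5))*(0 + (1 - 1))) = 185*(((9 - 10)/1)*(0 + 0)) = 185*((1*(-1))*0) = 185*(-1*0) = 185*0 = 0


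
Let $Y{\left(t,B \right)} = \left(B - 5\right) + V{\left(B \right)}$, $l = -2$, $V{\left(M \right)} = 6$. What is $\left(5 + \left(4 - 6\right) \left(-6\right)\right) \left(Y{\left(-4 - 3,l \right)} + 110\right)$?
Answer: $1853$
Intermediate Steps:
$Y{\left(t,B \right)} = 1 + B$ ($Y{\left(t,B \right)} = \left(B - 5\right) + 6 = \left(-5 + B\right) + 6 = 1 + B$)
$\left(5 + \left(4 - 6\right) \left(-6\right)\right) \left(Y{\left(-4 - 3,l \right)} + 110\right) = \left(5 + \left(4 - 6\right) \left(-6\right)\right) \left(\left(1 - 2\right) + 110\right) = \left(5 + \left(4 - 6\right) \left(-6\right)\right) \left(-1 + 110\right) = \left(5 - -12\right) 109 = \left(5 + 12\right) 109 = 17 \cdot 109 = 1853$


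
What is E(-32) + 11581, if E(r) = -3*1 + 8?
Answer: 11586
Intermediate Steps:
E(r) = 5 (E(r) = -3 + 8 = 5)
E(-32) + 11581 = 5 + 11581 = 11586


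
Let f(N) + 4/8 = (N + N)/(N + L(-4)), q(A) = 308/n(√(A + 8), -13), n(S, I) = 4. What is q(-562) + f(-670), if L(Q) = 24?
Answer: 50759/646 ≈ 78.574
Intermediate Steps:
q(A) = 77 (q(A) = 308/4 = 308*(¼) = 77)
f(N) = -½ + 2*N/(24 + N) (f(N) = -½ + (N + N)/(N + 24) = -½ + (2*N)/(24 + N) = -½ + 2*N/(24 + N))
q(-562) + f(-670) = 77 + 3*(-8 - 670)/(2*(24 - 670)) = 77 + (3/2)*(-678)/(-646) = 77 + (3/2)*(-1/646)*(-678) = 77 + 1017/646 = 50759/646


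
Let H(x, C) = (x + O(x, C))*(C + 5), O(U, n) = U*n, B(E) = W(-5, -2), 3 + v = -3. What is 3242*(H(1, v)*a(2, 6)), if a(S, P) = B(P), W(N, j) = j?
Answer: -32420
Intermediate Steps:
v = -6 (v = -3 - 3 = -6)
B(E) = -2
a(S, P) = -2
H(x, C) = (5 + C)*(x + C*x) (H(x, C) = (x + x*C)*(C + 5) = (x + C*x)*(5 + C) = (5 + C)*(x + C*x))
3242*(H(1, v)*a(2, 6)) = 3242*((1*(5 + (-6)² + 6*(-6)))*(-2)) = 3242*((1*(5 + 36 - 36))*(-2)) = 3242*((1*5)*(-2)) = 3242*(5*(-2)) = 3242*(-10) = -32420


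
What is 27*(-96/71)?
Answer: -2592/71 ≈ -36.507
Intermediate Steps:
27*(-96/71) = -2592/71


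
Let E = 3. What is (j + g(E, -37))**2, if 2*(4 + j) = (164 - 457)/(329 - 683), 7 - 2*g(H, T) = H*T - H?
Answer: 1623687025/501264 ≈ 3239.2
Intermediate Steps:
g(H, T) = 7/2 + H/2 - H*T/2 (g(H, T) = 7/2 - (H*T - H)/2 = 7/2 - (-H + H*T)/2 = 7/2 + (H/2 - H*T/2) = 7/2 + H/2 - H*T/2)
j = -2539/708 (j = -4 + ((164 - 457)/(329 - 683))/2 = -4 + (-293/(-354))/2 = -4 + (-293*(-1/354))/2 = -4 + (1/2)*(293/354) = -4 + 293/708 = -2539/708 ≈ -3.5862)
(j + g(E, -37))**2 = (-2539/708 + (7/2 + (1/2)*3 - 1/2*3*(-37)))**2 = (-2539/708 + (7/2 + 3/2 + 111/2))**2 = (-2539/708 + 121/2)**2 = (40295/708)**2 = 1623687025/501264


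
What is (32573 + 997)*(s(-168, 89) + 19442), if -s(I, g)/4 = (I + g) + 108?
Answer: 648773820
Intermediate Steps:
s(I, g) = -432 - 4*I - 4*g (s(I, g) = -4*((I + g) + 108) = -4*(108 + I + g) = -432 - 4*I - 4*g)
(32573 + 997)*(s(-168, 89) + 19442) = (32573 + 997)*((-432 - 4*(-168) - 4*89) + 19442) = 33570*((-432 + 672 - 356) + 19442) = 33570*(-116 + 19442) = 33570*19326 = 648773820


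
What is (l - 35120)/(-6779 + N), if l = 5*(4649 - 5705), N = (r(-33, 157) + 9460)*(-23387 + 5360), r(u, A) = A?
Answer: 20200/86686219 ≈ 0.00023302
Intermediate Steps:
N = -173365659 (N = (157 + 9460)*(-23387 + 5360) = 9617*(-18027) = -173365659)
l = -5280 (l = 5*(-1056) = -5280)
(l - 35120)/(-6779 + N) = (-5280 - 35120)/(-6779 - 173365659) = -40400/(-173372438) = -40400*(-1/173372438) = 20200/86686219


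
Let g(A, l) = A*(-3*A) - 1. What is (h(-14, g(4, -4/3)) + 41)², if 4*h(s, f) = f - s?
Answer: 16641/16 ≈ 1040.1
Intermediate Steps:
g(A, l) = -1 - 3*A² (g(A, l) = -3*A² - 1 = -1 - 3*A²)
h(s, f) = -s/4 + f/4 (h(s, f) = (f - s)/4 = -s/4 + f/4)
(h(-14, g(4, -4/3)) + 41)² = ((-¼*(-14) + (-1 - 3*4²)/4) + 41)² = ((7/2 + (-1 - 3*16)/4) + 41)² = ((7/2 + (-1 - 48)/4) + 41)² = ((7/2 + (¼)*(-49)) + 41)² = ((7/2 - 49/4) + 41)² = (-35/4 + 41)² = (129/4)² = 16641/16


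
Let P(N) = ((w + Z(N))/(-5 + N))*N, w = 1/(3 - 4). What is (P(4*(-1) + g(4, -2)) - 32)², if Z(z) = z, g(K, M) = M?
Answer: 155236/121 ≈ 1282.9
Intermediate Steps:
w = -1 (w = 1/(-1) = -1)
P(N) = N*(-1 + N)/(-5 + N) (P(N) = ((-1 + N)/(-5 + N))*N = N*(-1 + N)/(-5 + N))
(P(4*(-1) + g(4, -2)) - 32)² = ((4*(-1) - 2)*(-1 + (4*(-1) - 2))/(-5 + (4*(-1) - 2)) - 32)² = ((-4 - 2)*(-1 + (-4 - 2))/(-5 + (-4 - 2)) - 32)² = (-6*(-1 - 6)/(-5 - 6) - 32)² = (-6*(-7)/(-11) - 32)² = (-6*(-1/11)*(-7) - 32)² = (-42/11 - 32)² = (-394/11)² = 155236/121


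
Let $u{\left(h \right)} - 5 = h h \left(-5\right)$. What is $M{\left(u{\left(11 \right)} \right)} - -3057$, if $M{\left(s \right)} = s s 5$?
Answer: $1803057$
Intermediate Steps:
$u{\left(h \right)} = 5 - 5 h^{2}$ ($u{\left(h \right)} = 5 + h h \left(-5\right) = 5 + h^{2} \left(-5\right) = 5 - 5 h^{2}$)
$M{\left(s \right)} = 5 s^{2}$ ($M{\left(s \right)} = s^{2} \cdot 5 = 5 s^{2}$)
$M{\left(u{\left(11 \right)} \right)} - -3057 = 5 \left(5 - 5 \cdot 11^{2}\right)^{2} - -3057 = 5 \left(5 - 605\right)^{2} + 3057 = 5 \left(-600\right)^{2} + 3057 = 5 \cdot 360000 + 3057 = 1800000 + 3057 = 1803057$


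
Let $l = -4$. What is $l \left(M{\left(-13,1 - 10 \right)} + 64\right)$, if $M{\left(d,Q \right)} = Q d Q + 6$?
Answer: $3932$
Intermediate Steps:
$M{\left(d,Q \right)} = 6 + d Q^{2}$ ($M{\left(d,Q \right)} = d Q^{2} + 6 = 6 + d Q^{2}$)
$l \left(M{\left(-13,1 - 10 \right)} + 64\right) = - 4 \left(\left(6 - 13 \left(1 - 10\right)^{2}\right) + 64\right) = - 4 \left(\left(6 - 13 \left(-9\right)^{2}\right) + 64\right) = - 4 \left(\left(6 - 1053\right) + 64\right) = - 4 \left(-1047 + 64\right) = \left(-4\right) \left(-983\right) = 3932$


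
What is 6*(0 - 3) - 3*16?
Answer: -66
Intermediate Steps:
6*(0 - 3) - 3*16 = 6*(-3) - 48 = -18 - 48 = -66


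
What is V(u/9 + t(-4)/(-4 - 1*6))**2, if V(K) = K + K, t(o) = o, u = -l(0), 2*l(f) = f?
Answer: 16/25 ≈ 0.64000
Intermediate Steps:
l(f) = f/2
u = 0 (u = -0/2 = -1*0 = 0)
V(K) = 2*K
V(u/9 + t(-4)/(-4 - 1*6))**2 = (2*(0/9 - 4/(-4 - 1*6)))**2 = (2*(0*(1/9) - 4/(-4 - 6)))**2 = (2*(0 - 4/(-10)))**2 = (2*(0 - 4*(-1/10)))**2 = (2*(0 + 2/5))**2 = (2*(2/5))**2 = (4/5)**2 = 16/25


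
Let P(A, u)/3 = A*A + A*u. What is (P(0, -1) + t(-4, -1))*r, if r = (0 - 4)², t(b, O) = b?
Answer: -64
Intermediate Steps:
P(A, u) = 3*A² + 3*A*u (P(A, u) = 3*(A*A + A*u) = 3*(A² + A*u) = 3*A² + 3*A*u)
r = 16 (r = (-4)² = 16)
(P(0, -1) + t(-4, -1))*r = (3*0*(0 - 1) - 4)*16 = (3*0*(-1) - 4)*16 = (0 - 4)*16 = -4*16 = -64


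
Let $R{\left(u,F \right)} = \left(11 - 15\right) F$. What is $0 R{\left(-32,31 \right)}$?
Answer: $0$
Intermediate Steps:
$R{\left(u,F \right)} = - 4 F$
$0 R{\left(-32,31 \right)} = 0 \left(\left(-4\right) 31\right) = 0 \left(-124\right) = 0$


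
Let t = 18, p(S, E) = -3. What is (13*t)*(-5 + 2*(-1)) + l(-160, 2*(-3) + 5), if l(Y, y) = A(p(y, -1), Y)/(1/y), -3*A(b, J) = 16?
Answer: -4898/3 ≈ -1632.7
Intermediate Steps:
A(b, J) = -16/3 (A(b, J) = -⅓*16 = -16/3)
l(Y, y) = -16*y/3
(13*t)*(-5 + 2*(-1)) + l(-160, 2*(-3) + 5) = (13*18)*(-5 + 2*(-1)) - 16*(2*(-3) + 5)/3 = 234*(-5 - 2) - 16*(-6 + 5)/3 = 234*(-7) - 16/3*(-1) = -1638 + 16/3 = -4898/3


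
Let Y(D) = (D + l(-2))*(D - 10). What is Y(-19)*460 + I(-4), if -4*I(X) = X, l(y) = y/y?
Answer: 240121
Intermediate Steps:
l(y) = 1
I(X) = -X/4
Y(D) = (1 + D)*(-10 + D) (Y(D) = (D + 1)*(D - 10) = (1 + D)*(-10 + D))
Y(-19)*460 + I(-4) = (-10 + (-19)**2 - 9*(-19))*460 - 1/4*(-4) = (-10 + 361 + 171)*460 + 1 = 522*460 + 1 = 240120 + 1 = 240121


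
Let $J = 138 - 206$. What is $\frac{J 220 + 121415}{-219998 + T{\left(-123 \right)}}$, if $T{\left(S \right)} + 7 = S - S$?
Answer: $- \frac{7097}{14667} \approx -0.48388$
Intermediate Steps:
$J = -68$
$T{\left(S \right)} = -7$ ($T{\left(S \right)} = -7 + \left(S - S\right) = -7 + 0 = -7$)
$\frac{J 220 + 121415}{-219998 + T{\left(-123 \right)}} = \frac{\left(-68\right) 220 + 121415}{-219998 - 7} = \frac{-14960 + 121415}{-220005} = 106455 \left(- \frac{1}{220005}\right) = - \frac{7097}{14667}$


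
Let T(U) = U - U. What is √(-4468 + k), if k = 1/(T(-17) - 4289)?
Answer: I*√82191192117/4289 ≈ 66.843*I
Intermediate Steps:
T(U) = 0
k = -1/4289 (k = 1/(0 - 4289) = 1/(-4289) = -1/4289 ≈ -0.00023315)
√(-4468 + k) = √(-4468 - 1/4289) = √(-19163253/4289) = I*√82191192117/4289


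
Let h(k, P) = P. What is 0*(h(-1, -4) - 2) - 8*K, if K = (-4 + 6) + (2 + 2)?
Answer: -48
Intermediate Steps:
K = 6 (K = 2 + 4 = 6)
0*(h(-1, -4) - 2) - 8*K = 0*(-4 - 2) - 8*6 = 0*(-6) - 48 = 0 - 48 = -48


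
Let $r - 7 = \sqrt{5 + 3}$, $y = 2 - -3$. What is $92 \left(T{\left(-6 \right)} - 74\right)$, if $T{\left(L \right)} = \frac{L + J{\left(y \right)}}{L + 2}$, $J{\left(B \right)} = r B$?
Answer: $-7475 - 230 \sqrt{2} \approx -7800.3$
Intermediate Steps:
$y = 5$ ($y = 2 + 3 = 5$)
$r = 7 + 2 \sqrt{2}$ ($r = 7 + \sqrt{5 + 3} = 7 + \sqrt{8} = 7 + 2 \sqrt{2} \approx 9.8284$)
$J{\left(B \right)} = B \left(7 + 2 \sqrt{2}\right)$ ($J{\left(B \right)} = \left(7 + 2 \sqrt{2}\right) B = B \left(7 + 2 \sqrt{2}\right)$)
$T{\left(L \right)} = \frac{35 + L + 10 \sqrt{2}}{2 + L}$ ($T{\left(L \right)} = \frac{L + 5 \left(7 + 2 \sqrt{2}\right)}{L + 2} = \frac{L + \left(35 + 10 \sqrt{2}\right)}{2 + L} = \frac{35 + L + 10 \sqrt{2}}{2 + L}$)
$92 \left(T{\left(-6 \right)} - 74\right) = 92 \left(\frac{35 - 6 + 10 \sqrt{2}}{2 - 6} - 74\right) = 92 \left(\frac{29 + 10 \sqrt{2}}{-4} - 74\right) = 92 \left(- \frac{29 + 10 \sqrt{2}}{4} - 74\right) = 92 \left(\left(- \frac{29}{4} - \frac{5 \sqrt{2}}{2}\right) - 74\right) = 92 \left(- \frac{325}{4} - \frac{5 \sqrt{2}}{2}\right) = -7475 - 230 \sqrt{2}$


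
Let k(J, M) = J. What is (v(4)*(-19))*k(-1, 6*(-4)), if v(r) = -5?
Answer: -95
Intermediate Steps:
(v(4)*(-19))*k(-1, 6*(-4)) = -5*(-19)*(-1) = 95*(-1) = -95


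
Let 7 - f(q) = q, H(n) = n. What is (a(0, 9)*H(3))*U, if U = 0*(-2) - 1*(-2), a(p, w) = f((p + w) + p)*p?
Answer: 0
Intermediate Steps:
f(q) = 7 - q
a(p, w) = p*(7 - w - 2*p) (a(p, w) = (7 - ((p + w) + p))*p = (7 - (w + 2*p))*p = (7 + (-w - 2*p))*p = (7 - w - 2*p)*p = p*(7 - w - 2*p))
U = 2 (U = 0 + 2 = 2)
(a(0, 9)*H(3))*U = ((0*(7 - 1*9 - 2*0))*3)*2 = ((0*(7 - 9 + 0))*3)*2 = ((0*(-2))*3)*2 = (0*3)*2 = 0*2 = 0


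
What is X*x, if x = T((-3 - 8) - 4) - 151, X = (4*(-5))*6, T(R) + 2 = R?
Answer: 20160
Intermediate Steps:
T(R) = -2 + R
X = -120 (X = -20*6 = -120)
x = -168 (x = (-2 + ((-3 - 8) - 4)) - 151 = (-2 + (-11 - 4)) - 151 = (-2 - 15) - 151 = -17 - 151 = -168)
X*x = -120*(-168) = 20160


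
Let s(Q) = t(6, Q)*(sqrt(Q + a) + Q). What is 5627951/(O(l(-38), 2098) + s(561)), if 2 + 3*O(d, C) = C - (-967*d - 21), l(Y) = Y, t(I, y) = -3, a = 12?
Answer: -74435279926/174921919 + 16883853*sqrt(573)/174921919 ≈ -423.22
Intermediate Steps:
O(d, C) = 19/3 + C/3 + 967*d/3 (O(d, C) = -2/3 + (C - (-967*d - 21))/3 = -2/3 + (C - (-21 - 967*d))/3 = -2/3 + (C + (21 + 967*d))/3 = -2/3 + (21 + C + 967*d)/3 = -2/3 + (7 + C/3 + 967*d/3) = 19/3 + C/3 + 967*d/3)
s(Q) = -3*Q - 3*sqrt(12 + Q) (s(Q) = -3*(sqrt(Q + 12) + Q) = -3*(sqrt(12 + Q) + Q) = -3*(Q + sqrt(12 + Q)) = -3*Q - 3*sqrt(12 + Q))
5627951/(O(l(-38), 2098) + s(561)) = 5627951/((19/3 + (1/3)*2098 + (967/3)*(-38)) + (-3*561 - 3*sqrt(12 + 561))) = 5627951/((19/3 + 2098/3 - 36746/3) + (-1683 - 3*sqrt(573))) = 5627951/(-11543 + (-1683 - 3*sqrt(573))) = 5627951/(-13226 - 3*sqrt(573))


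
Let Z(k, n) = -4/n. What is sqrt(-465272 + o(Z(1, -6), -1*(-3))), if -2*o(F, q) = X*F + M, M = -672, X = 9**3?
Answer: I*sqrt(465179) ≈ 682.04*I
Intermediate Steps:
X = 729
o(F, q) = 336 - 729*F/2 (o(F, q) = -(729*F - 672)/2 = -(-672 + 729*F)/2 = 336 - 729*F/2)
sqrt(-465272 + o(Z(1, -6), -1*(-3))) = sqrt(-465272 + (336 - (-1458)/(-6))) = sqrt(-465272 + (336 - (-1458)*(-1)/6)) = sqrt(-465272 + (336 - 729/2*2/3)) = sqrt(-465272 + (336 - 243)) = sqrt(-465272 + 93) = sqrt(-465179) = I*sqrt(465179)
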